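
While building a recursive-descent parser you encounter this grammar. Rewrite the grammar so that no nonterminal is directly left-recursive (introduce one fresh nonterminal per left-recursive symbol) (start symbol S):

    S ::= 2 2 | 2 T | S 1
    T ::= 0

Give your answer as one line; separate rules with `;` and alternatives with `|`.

S ::= 2 2 S' | 2 T S'; T ::= 0; S' ::= 1 S' | epsilon

Left recursion appears on S.
For S: α = {1}, β = {2 2, 2 T}. Rewrite as S → β S' and S' → α S' | ε.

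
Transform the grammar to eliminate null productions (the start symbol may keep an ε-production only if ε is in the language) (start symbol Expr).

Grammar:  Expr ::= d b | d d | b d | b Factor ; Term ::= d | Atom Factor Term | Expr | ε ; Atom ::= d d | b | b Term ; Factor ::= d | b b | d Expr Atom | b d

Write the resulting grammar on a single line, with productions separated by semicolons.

Expr ::= d b | d d | b d | b Factor; Term ::= d | Atom Factor Term | Atom Factor | Expr; Atom ::= d d | b | b Term; Factor ::= d | b b | d Expr Atom | b d

Nullable set = {Term}.
ε ∉ L(G), so no ε-production is kept.
Add the nullable-subset variants: Term → Atom Factor Term gives Atom Factor Term | Atom Factor.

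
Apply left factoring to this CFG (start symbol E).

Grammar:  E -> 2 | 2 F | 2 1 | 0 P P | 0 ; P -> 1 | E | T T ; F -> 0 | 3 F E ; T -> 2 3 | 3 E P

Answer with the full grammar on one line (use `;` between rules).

E has alternatives sharing prefix '2': factor to E → 2 E' with E' → ε | F | 1.
E has alternatives sharing prefix '0': factor to E → 0 E'' with E'' → P P | ε.

E -> 2 E' | 0 E''; P -> 1 | E | T T; F -> 0 | 3 F E; T -> 2 3 | 3 E P; E' -> ε | F | 1; E'' -> P P | ε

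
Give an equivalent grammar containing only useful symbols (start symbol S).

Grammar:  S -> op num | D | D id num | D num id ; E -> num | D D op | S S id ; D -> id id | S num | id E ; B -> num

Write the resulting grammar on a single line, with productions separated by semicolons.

Generating nonterminals: {B, D, E, S}.
Reachable from S after that: {D, E, S}.
Removed useless symbols: {B} and every production mentioning them.

S -> op num | D | D id num | D num id; E -> num | D D op | S S id; D -> id id | S num | id E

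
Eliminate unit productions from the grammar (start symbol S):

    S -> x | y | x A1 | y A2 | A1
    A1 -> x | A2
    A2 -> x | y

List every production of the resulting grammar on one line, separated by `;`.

S -> x | y | x A1 | y A2; A1 -> x | y; A2 -> x | y

Unit pairs: A1 ⇒* {A2}; S ⇒* {A1, A2}.
For each unit pair (A, B), copy every non-unit production of B to A, then drop all unit productions.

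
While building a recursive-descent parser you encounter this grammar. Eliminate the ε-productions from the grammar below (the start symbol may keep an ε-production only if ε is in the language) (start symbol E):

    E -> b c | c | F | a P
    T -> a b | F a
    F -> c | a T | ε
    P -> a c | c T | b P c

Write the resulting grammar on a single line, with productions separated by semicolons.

Nullable set = {E, F}.
ε ∈ L(G) since E is nullable, so keep E → ε.
For each production, add variants omitting each subset of nullable occurrences: T → F a gives F a | a.

E -> b c | c | F | a P | ε; T -> a b | F a | a; F -> c | a T; P -> a c | c T | b P c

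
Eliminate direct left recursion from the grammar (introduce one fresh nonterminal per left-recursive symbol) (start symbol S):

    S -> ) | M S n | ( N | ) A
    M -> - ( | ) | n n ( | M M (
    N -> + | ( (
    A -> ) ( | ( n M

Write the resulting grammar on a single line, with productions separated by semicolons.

S -> ) | M S n | ( N | ) A; M -> - ( M' | ) M' | n n ( M'; N -> + | ( (; A -> ) ( | ( n M; M' -> M ( M' | epsilon

Directly left-recursive nonterminal: M.
For M: α = {M (}, β = {- (, ), n n (}. Rewrite as M → β M' and M' → α M' | ε.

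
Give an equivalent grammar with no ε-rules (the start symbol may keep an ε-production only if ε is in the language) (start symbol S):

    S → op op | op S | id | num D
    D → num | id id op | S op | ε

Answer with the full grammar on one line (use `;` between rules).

S → op op | op S | id | num D | num; D → num | id id op | S op

Nullable set = {D}.
ε ∉ L(G), so no ε-production is kept.
Expand every rule over subsets of its nullable positions: S → num D gives num D | num.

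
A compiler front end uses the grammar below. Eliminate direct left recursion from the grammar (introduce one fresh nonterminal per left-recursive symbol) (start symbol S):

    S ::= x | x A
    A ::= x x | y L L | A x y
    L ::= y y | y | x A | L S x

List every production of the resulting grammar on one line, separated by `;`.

A, L are directly left-recursive.
For A: α = {x y}, β = {x x, y L L}. Rewrite as A → β A' and A' → α A' | ε.
For L: α = {S x}, β = {y y, y, x A}. Rewrite as L → β L' and L' → α L' | ε.

S ::= x | x A; A ::= x x A' | y L L A'; L ::= y y L' | y L' | x A L'; A' ::= x y A' | eps; L' ::= S x L' | eps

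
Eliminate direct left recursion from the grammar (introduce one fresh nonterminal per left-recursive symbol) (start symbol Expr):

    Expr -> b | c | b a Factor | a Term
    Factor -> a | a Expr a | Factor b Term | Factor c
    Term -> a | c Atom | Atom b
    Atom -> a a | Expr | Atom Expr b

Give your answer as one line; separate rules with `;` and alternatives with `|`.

Expr -> b | c | b a Factor | a Term; Factor -> a Factor1 | a Expr a Factor1; Term -> a | c Atom | Atom b; Atom -> a a Atom1 | Expr Atom1; Factor1 -> b Term Factor1 | c Factor1 | epsilon; Atom1 -> Expr b Atom1 | epsilon

Directly left-recursive nonterminals: Factor, Atom.
For Factor: α = {b Term, c}, β = {a, a Expr a}. Rewrite as Factor → β Factor1 and Factor1 → α Factor1 | ε.
For Atom: α = {Expr b}, β = {a a, Expr}. Rewrite as Atom → β Atom1 and Atom1 → α Atom1 | ε.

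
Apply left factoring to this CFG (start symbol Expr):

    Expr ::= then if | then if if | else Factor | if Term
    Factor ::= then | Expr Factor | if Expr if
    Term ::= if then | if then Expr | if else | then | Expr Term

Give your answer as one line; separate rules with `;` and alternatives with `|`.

Expr has alternatives sharing prefix 'then if': factor to Expr → then if Expr1 with Expr1 → ε | if.
Term has alternatives sharing prefix 'if': factor to Term → if Term1 with Term1 → then | then Expr | else.
Term1 has alternatives sharing prefix 'then': factor to Term1 → then Term11 with Term11 → ε | Expr.

Expr ::= else Factor | if Term | then if Expr1; Factor ::= then | Expr Factor | if Expr if; Term ::= then | Expr Term | if Term1; Expr1 ::= ε | if; Term1 ::= else | then Term11; Term11 ::= ε | Expr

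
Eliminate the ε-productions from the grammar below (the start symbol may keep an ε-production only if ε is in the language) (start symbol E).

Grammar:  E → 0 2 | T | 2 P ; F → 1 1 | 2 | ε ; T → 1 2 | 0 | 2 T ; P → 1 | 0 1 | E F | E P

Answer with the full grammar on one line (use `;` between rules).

E → 0 2 | T | 2 P; F → 1 1 | 2; T → 1 2 | 0 | 2 T; P → 1 | 0 1 | E F | E | E P

The nullable symbols are {F}.
ε ∉ L(G), so no ε-production is kept.
Expand every rule over subsets of its nullable positions: P → E F gives E F | E.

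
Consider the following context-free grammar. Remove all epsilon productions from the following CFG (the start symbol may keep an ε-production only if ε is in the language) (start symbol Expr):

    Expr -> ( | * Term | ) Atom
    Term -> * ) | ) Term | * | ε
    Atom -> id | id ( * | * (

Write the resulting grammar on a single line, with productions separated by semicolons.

The nullable symbols are {Term}.
ε ∉ L(G), so no ε-production is kept.
For each production, add variants omitting each subset of nullable occurrences: Expr → * Term gives * Term | *. Term → ) Term gives ) Term | ).

Expr -> ( | * Term | * | ) Atom; Term -> * ) | ) Term | ) | *; Atom -> id | id ( * | * (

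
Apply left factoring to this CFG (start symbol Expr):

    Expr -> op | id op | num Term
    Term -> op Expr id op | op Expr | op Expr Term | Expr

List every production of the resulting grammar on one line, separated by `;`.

Expr -> op | id op | num Term; Term -> Expr | op Expr Term1; Term1 -> id op | ε | Term

Term has alternatives sharing prefix 'op Expr': factor to Term → op Expr Term1 with Term1 → id op | ε | Term.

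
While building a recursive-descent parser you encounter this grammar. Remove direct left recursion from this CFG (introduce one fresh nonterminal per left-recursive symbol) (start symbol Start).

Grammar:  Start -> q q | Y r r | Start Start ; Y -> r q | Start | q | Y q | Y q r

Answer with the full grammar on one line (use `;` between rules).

Left recursion appears on Start, Y.
For Start: α = {Start}, β = {q q, Y r r}. Rewrite as Start → β Start1 and Start1 → α Start1 | ε.
For Y: α = {q, q r}, β = {r q, Start, q}. Rewrite as Y → β Y1 and Y1 → α Y1 | ε.

Start -> q q Start1 | Y r r Start1; Y -> r q Y1 | Start Y1 | q Y1; Start1 -> Start Start1 | ε; Y1 -> q Y1 | q r Y1 | ε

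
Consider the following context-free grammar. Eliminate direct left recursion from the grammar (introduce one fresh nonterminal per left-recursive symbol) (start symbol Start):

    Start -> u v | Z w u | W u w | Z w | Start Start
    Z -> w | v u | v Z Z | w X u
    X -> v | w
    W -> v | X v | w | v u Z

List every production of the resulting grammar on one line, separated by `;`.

Start -> u v Start1 | Z w u Start1 | W u w Start1 | Z w Start1; Z -> w | v u | v Z Z | w X u; X -> v | w; W -> v | X v | w | v u Z; Start1 -> Start Start1 | ε

Directly left-recursive nonterminal: Start.
For Start: α = {Start}, β = {u v, Z w u, W u w, Z w}. Rewrite as Start → β Start1 and Start1 → α Start1 | ε.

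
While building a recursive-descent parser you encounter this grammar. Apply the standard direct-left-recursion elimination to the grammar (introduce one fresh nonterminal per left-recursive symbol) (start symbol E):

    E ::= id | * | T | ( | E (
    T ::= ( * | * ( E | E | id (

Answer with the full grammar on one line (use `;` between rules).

E ::= id E' | * E' | T E' | ( E'; T ::= ( * | * ( E | E | id (; E' ::= ( E' | ε

Directly left-recursive nonterminal: E.
For E: α = {(}, β = {id, *, T, (}. Rewrite as E → β E' and E' → α E' | ε.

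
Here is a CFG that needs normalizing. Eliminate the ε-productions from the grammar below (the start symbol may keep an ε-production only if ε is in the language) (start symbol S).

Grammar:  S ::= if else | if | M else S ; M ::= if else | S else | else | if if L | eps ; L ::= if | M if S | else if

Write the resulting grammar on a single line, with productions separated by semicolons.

Nullable nonterminals: {M}.
ε ∉ L(G), so no ε-production is kept.
Add the nullable-subset variants: S → M else S gives M else S | else S. L → M if S gives M if S | if S.

S ::= if else | if | M else S | else S; M ::= if else | S else | else | if if L; L ::= if | M if S | if S | else if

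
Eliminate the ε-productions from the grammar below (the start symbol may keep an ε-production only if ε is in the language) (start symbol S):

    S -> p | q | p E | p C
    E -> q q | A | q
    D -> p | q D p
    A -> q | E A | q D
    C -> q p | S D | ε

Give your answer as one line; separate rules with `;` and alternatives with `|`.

S -> p | q | p E | p C; E -> q q | A | q; D -> p | q D p; A -> q | E A | q D; C -> q p | S D

Nullable nonterminals: {C}.
ε ∉ L(G), so no ε-production is kept.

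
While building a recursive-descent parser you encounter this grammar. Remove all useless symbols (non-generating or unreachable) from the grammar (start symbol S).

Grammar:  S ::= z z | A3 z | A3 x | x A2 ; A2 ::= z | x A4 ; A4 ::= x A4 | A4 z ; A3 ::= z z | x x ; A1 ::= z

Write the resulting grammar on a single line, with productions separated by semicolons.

S ::= z z | A3 z | A3 x | x A2; A2 ::= z; A3 ::= z z | x x

Generating nonterminals: {A1, A2, A3, S}.
Reachable from S after that: {A2, A3, S}.
Removed useless symbols: {A1, A4} and every production mentioning them.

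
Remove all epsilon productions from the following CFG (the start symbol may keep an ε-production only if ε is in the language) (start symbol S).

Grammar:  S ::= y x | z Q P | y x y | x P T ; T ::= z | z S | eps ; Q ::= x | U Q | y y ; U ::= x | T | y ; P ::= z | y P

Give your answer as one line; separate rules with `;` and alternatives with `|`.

Nullable nonterminals: {T, U}.
ε ∉ L(G), so no ε-production is kept.
Add the nullable-subset variants: S → x P T gives x P T | x P.

S ::= y x | z Q P | y x y | x P T | x P; T ::= z | z S; Q ::= x | U Q | y y; U ::= x | T | y; P ::= z | y P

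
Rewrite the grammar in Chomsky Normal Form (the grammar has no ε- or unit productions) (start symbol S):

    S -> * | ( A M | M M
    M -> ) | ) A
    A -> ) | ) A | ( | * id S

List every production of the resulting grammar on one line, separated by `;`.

Introduce a nonterminal for each terminal appearing in a rule of length ≥ 2: X1 → (, X2 → ), X3 → *, X4 → id.
Binarize each right-hand side of length ≥ 3 by chaining fresh nonterminals (Y1, Y2, …): affected rules were S → X1 A M; A → X3 X4 S.

S -> * | X1 Y1 | M M; M -> ) | X2 A; A -> ) | X2 A | ( | X3 Y2; X1 -> (; X2 -> ); X3 -> *; X4 -> id; Y1 -> A M; Y2 -> X4 S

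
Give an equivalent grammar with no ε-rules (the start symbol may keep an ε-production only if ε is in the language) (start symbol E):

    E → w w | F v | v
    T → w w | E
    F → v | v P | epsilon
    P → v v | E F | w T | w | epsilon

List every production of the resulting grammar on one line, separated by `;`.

E → w w | F v | v; T → w w | E; F → v | v P; P → v v | E F | E | w T | w

Nullable nonterminals: {F, P}.
ε ∉ L(G), so no ε-production is kept.
Expand every rule over subsets of its nullable positions: E → F v gives F v | v. P → E F gives E F | E.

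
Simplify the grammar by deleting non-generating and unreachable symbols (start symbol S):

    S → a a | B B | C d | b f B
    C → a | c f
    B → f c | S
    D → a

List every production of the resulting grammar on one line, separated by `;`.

S → a a | B B | C d | b f B; C → a | c f; B → f c | S

Generating nonterminals: {B, C, D, S}.
Reachable from S after that: {B, C, S}.
Removed useless symbols: {D} and every production mentioning them.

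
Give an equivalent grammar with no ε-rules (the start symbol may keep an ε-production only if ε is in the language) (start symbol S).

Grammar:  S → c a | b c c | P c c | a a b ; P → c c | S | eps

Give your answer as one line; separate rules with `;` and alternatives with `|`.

S → c a | b c c | P c c | c c | a a b; P → c c | S

Nullable nonterminals: {P}.
ε ∉ L(G), so no ε-production is kept.
Expand every rule over subsets of its nullable positions: S → P c c gives P c c | c c.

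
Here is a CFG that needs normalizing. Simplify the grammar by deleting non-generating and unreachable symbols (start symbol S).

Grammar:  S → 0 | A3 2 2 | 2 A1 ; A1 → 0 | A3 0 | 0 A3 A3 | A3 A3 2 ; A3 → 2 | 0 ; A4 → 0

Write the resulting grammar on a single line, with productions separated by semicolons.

Generating nonterminals: {A1, A3, A4, S}.
Reachable from S after that: {A1, A3, S}.
Removed useless symbols: {A4} and every production mentioning them.

S → 0 | A3 2 2 | 2 A1; A1 → 0 | A3 0 | 0 A3 A3 | A3 A3 2; A3 → 2 | 0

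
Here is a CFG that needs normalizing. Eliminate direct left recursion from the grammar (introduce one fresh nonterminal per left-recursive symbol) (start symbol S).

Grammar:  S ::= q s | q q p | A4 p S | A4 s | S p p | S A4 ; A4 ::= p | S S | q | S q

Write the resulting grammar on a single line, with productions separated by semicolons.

S ::= q s S' | q q p S' | A4 p S S' | A4 s S'; A4 ::= p | S S | q | S q; S' ::= p p S' | A4 S' | ε

Left recursion appears on S.
For S: α = {p p, A4}, β = {q s, q q p, A4 p S, A4 s}. Rewrite as S → β S' and S' → α S' | ε.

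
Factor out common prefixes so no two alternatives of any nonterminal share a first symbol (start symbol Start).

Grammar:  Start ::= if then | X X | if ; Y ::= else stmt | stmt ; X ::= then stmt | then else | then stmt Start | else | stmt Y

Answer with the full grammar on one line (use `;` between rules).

Start has alternatives sharing prefix 'if': factor to Start → if Start1 with Start1 → then | ε.
X has alternatives sharing prefix 'then': factor to X → then X1 with X1 → stmt | else | stmt Start.
X1 has alternatives sharing prefix 'stmt': factor to X1 → stmt X11 with X11 → ε | Start.

Start ::= X X | if Start1; Y ::= else stmt | stmt; X ::= else | stmt Y | then X1; Start1 ::= then | eps; X1 ::= else | stmt X11; X11 ::= eps | Start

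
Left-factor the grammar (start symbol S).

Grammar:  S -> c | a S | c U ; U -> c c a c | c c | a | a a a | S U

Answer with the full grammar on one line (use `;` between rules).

S -> a S | c S'; U -> S U | c c U' | a U''; S' -> ε | U; U' -> a c | ε; U'' -> ε | a a

S has alternatives sharing prefix 'c': factor to S → c S' with S' → ε | U.
U has alternatives sharing prefix 'c c': factor to U → c c U' with U' → a c | ε.
U has alternatives sharing prefix 'a': factor to U → a U'' with U'' → ε | a a.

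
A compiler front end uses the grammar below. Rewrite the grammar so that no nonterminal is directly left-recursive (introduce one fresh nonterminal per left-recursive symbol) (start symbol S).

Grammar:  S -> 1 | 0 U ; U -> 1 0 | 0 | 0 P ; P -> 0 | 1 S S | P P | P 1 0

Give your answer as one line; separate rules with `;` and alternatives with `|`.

S -> 1 | 0 U; U -> 1 0 | 0 | 0 P; P -> 0 P' | 1 S S P'; P' -> P P' | 1 0 P' | ε

Directly left-recursive nonterminal: P.
For P: α = {P, 1 0}, β = {0, 1 S S}. Rewrite as P → β P' and P' → α P' | ε.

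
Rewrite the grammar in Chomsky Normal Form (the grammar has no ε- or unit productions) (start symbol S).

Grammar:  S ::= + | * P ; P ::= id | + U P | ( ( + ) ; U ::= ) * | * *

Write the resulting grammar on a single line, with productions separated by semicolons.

S ::= + | X1 P; P ::= id | X2 Y1 | X3 Y2; U ::= X4 X1 | X1 X1; X1 ::= *; X2 ::= +; X3 ::= (; X4 ::= ); Y1 ::= U P; Y2 ::= X3 Y3; Y3 ::= X2 X4

Introduce a nonterminal for each terminal appearing in a rule of length ≥ 2: X1 → *, X2 → +, X3 → (, X4 → ).
Binarize each right-hand side of length ≥ 3 by chaining fresh nonterminals (Y1, Y2, …): affected rules were P → X2 U P; P → X3 X3 X2 X4.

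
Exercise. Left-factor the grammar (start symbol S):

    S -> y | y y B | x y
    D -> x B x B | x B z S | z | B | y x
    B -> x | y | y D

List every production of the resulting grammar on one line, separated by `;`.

S has alternatives sharing prefix 'y': factor to S → y S' with S' → ε | y B.
D has alternatives sharing prefix 'x B': factor to D → x B D' with D' → x B | z S.
B has alternatives sharing prefix 'y': factor to B → y B' with B' → ε | D.

S -> x y | y S'; D -> z | B | y x | x B D'; B -> x | y B'; S' -> ε | y B; D' -> x B | z S; B' -> ε | D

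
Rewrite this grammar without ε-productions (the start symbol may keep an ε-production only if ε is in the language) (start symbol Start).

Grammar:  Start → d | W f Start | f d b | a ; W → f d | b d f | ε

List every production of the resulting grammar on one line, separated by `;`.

Nullable set = {W}.
ε ∉ L(G), so no ε-production is kept.
For each production, add variants omitting each subset of nullable occurrences: Start → W f Start gives W f Start | f Start.

Start → d | W f Start | f Start | f d b | a; W → f d | b d f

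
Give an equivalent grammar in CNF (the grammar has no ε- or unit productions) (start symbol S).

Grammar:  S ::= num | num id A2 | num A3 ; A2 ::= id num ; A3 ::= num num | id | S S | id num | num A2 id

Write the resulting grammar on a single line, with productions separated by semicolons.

Introduce a nonterminal for each terminal appearing in a rule of length ≥ 2: X1 → num, X2 → id.
Binarize each right-hand side of length ≥ 3 by chaining fresh nonterminals (Y1, Y2, …): affected rules were S → X1 X2 A2; A3 → X1 A2 X2.

S ::= num | X1 Y1 | X1 A3; A2 ::= X2 X1; A3 ::= X1 X1 | id | S S | X2 X1 | X1 Y2; X1 ::= num; X2 ::= id; Y1 ::= X2 A2; Y2 ::= A2 X2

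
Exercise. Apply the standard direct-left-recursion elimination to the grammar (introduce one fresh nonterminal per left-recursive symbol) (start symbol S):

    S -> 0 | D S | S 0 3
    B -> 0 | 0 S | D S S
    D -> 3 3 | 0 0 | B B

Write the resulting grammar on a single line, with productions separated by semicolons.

S -> 0 S' | D S S'; B -> 0 | 0 S | D S S; D -> 3 3 | 0 0 | B B; S' -> 0 3 S' | ε

Directly left-recursive nonterminal: S.
For S: α = {0 3}, β = {0, D S}. Rewrite as S → β S' and S' → α S' | ε.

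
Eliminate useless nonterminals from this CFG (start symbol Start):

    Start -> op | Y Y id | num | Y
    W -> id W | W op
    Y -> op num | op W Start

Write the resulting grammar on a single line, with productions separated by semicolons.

Start -> op | Y Y id | num | Y; Y -> op num

Generating nonterminals: {Start, Y}.
Reachable from Start after that: {Start, Y}.
Removed useless symbols: {W} and every production mentioning them.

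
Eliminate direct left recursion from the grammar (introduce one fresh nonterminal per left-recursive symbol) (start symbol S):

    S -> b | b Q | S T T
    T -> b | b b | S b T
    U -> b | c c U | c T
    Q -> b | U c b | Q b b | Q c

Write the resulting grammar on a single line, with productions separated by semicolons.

S -> b S' | b Q S'; T -> b | b b | S b T; U -> b | c c U | c T; Q -> b Q' | U c b Q'; S' -> T T S' | ε; Q' -> b b Q' | c Q' | ε

Directly left-recursive nonterminals: S, Q.
For S: α = {T T}, β = {b, b Q}. Rewrite as S → β S' and S' → α S' | ε.
For Q: α = {b b, c}, β = {b, U c b}. Rewrite as Q → β Q' and Q' → α Q' | ε.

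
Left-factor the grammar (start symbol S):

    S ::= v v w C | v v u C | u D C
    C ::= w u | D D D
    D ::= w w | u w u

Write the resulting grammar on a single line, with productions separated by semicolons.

S ::= u D C | v v S'; C ::= w u | D D D; D ::= w w | u w u; S' ::= w C | u C

S has alternatives sharing prefix 'v v': factor to S → v v S' with S' → w C | u C.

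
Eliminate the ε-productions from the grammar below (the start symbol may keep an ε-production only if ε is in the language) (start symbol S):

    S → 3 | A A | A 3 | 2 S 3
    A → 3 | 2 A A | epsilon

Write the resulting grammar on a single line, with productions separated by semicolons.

S → 3 | A A | A | A 3 | 2 S 3 | 2 3 | ε; A → 3 | 2 A A | 2 A | 2

The nullable symbols are {A, S}.
ε ∈ L(G) since S is nullable, so keep S → ε.
For each production, add variants omitting each subset of nullable occurrences: S → A A gives A A | A. S → 2 S 3 gives 2 S 3 | 2 3. A → 2 A A gives 2 A A | 2 A | 2.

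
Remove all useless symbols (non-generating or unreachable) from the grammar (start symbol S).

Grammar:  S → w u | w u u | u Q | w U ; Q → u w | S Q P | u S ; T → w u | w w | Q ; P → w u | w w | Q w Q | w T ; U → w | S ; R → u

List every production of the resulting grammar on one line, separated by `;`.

S → w u | w u u | u Q | w U; Q → u w | S Q P | u S; T → w u | w w | Q; P → w u | w w | Q w Q | w T; U → w | S

Generating nonterminals: {P, Q, R, S, T, U}.
Reachable from S after that: {P, Q, S, T, U}.
Removed useless symbols: {R} and every production mentioning them.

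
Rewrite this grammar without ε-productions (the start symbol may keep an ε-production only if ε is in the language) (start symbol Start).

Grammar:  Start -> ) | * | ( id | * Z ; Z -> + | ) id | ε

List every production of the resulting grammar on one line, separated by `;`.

Nullable nonterminals: {Z}.
ε ∉ L(G), so no ε-production is kept.

Start -> ) | * | ( id | * Z; Z -> + | ) id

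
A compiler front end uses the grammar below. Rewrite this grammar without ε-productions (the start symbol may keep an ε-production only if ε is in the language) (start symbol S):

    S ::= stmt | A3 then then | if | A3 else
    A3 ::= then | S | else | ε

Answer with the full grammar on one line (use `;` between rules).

The nullable symbols are {A3}.
ε ∉ L(G), so no ε-production is kept.
Add the nullable-subset variants: S → A3 then then gives A3 then then | then then. S → A3 else gives A3 else | else.

S ::= stmt | A3 then then | then then | if | A3 else | else; A3 ::= then | S | else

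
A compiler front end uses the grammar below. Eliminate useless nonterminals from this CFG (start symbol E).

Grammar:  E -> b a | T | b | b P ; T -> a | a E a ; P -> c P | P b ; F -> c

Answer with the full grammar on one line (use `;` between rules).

Generating nonterminals: {E, F, T}.
Reachable from E after that: {E, T}.
Removed useless symbols: {F, P} and every production mentioning them.

E -> b a | T | b; T -> a | a E a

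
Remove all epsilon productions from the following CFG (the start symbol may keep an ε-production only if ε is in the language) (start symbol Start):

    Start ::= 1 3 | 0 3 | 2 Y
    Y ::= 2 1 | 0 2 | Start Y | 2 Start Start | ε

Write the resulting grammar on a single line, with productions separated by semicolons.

Start ::= 1 3 | 0 3 | 2 Y | 2; Y ::= 2 1 | 0 2 | Start Y | Start | 2 Start Start

Nullable nonterminals: {Y}.
ε ∉ L(G), so no ε-production is kept.
Expand every rule over subsets of its nullable positions: Start → 2 Y gives 2 Y | 2. Y → Start Y gives Start Y | Start.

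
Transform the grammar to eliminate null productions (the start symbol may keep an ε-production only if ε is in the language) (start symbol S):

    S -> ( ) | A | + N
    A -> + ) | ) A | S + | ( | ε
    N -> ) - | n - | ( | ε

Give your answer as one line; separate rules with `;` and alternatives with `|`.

S -> ( ) | A | + N | + | ε; A -> + ) | ) A | ) | S + | + | (; N -> ) - | n - | (

Nullable set = {A, N, S}.
ε ∈ L(G) since S is nullable, so keep S → ε.
Expand every rule over subsets of its nullable positions: S → + N gives + N | +. A → ) A gives ) A | ). A → S + gives S + | +.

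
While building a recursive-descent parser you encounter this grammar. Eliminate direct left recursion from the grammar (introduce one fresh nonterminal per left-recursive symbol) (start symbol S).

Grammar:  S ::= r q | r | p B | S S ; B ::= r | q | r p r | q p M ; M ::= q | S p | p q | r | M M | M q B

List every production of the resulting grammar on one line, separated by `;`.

Directly left-recursive nonterminals: S, M.
For S: α = {S}, β = {r q, r, p B}. Rewrite as S → β S' and S' → α S' | ε.
For M: α = {M, q B}, β = {q, S p, p q, r}. Rewrite as M → β M' and M' → α M' | ε.

S ::= r q S' | r S' | p B S'; B ::= r | q | r p r | q p M; M ::= q M' | S p M' | p q M' | r M'; S' ::= S S' | ε; M' ::= M M' | q B M' | ε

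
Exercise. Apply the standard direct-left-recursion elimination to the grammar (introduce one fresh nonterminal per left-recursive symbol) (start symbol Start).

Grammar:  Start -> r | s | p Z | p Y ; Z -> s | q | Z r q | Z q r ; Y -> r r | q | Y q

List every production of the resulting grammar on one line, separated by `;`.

Z, Y are directly left-recursive.
For Z: α = {r q, q r}, β = {s, q}. Rewrite as Z → β Z1 and Z1 → α Z1 | ε.
For Y: α = {q}, β = {r r, q}. Rewrite as Y → β Y1 and Y1 → α Y1 | ε.

Start -> r | s | p Z | p Y; Z -> s Z1 | q Z1; Y -> r r Y1 | q Y1; Z1 -> r q Z1 | q r Z1 | eps; Y1 -> q Y1 | eps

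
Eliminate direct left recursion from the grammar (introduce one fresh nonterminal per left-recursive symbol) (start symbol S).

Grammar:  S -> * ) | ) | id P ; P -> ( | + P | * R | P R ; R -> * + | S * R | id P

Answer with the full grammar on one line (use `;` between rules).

Directly left-recursive nonterminal: P.
For P: α = {R}, β = {(, + P, * R}. Rewrite as P → β P' and P' → α P' | ε.

S -> * ) | ) | id P; P -> ( P' | + P P' | * R P'; R -> * + | S * R | id P; P' -> R P' | ε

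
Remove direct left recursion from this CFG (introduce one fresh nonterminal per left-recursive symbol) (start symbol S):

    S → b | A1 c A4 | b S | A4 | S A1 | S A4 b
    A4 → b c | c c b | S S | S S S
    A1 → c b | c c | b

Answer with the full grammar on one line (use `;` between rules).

S → b S' | A1 c A4 S' | b S S' | A4 S'; A4 → b c | c c b | S S | S S S; A1 → c b | c c | b; S' → A1 S' | A4 b S' | epsilon

Left recursion appears on S.
For S: α = {A1, A4 b}, β = {b, A1 c A4, b S, A4}. Rewrite as S → β S' and S' → α S' | ε.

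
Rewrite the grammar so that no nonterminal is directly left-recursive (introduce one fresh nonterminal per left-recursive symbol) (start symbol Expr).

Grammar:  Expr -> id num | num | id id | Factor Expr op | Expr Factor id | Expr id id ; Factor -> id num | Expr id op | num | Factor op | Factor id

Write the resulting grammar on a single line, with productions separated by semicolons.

Left recursion appears on Expr, Factor.
For Expr: α = {Factor id, id id}, β = {id num, num, id id, Factor Expr op}. Rewrite as Expr → β Expr1 and Expr1 → α Expr1 | ε.
For Factor: α = {op, id}, β = {id num, Expr id op, num}. Rewrite as Factor → β Factor1 and Factor1 → α Factor1 | ε.

Expr -> id num Expr1 | num Expr1 | id id Expr1 | Factor Expr op Expr1; Factor -> id num Factor1 | Expr id op Factor1 | num Factor1; Expr1 -> Factor id Expr1 | id id Expr1 | ε; Factor1 -> op Factor1 | id Factor1 | ε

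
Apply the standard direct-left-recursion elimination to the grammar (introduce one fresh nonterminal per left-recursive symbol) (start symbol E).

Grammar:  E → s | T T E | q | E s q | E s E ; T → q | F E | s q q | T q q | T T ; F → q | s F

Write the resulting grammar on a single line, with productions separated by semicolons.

E → s E' | T T E E' | q E'; T → q T' | F E T' | s q q T'; F → q | s F; E' → s q E' | s E E' | ε; T' → q q T' | T T' | ε

Left recursion appears on E, T.
For E: α = {s q, s E}, β = {s, T T E, q}. Rewrite as E → β E' and E' → α E' | ε.
For T: α = {q q, T}, β = {q, F E, s q q}. Rewrite as T → β T' and T' → α T' | ε.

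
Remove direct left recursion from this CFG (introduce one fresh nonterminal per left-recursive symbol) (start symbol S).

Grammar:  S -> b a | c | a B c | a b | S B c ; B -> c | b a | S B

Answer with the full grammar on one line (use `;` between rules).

S -> b a S' | c S' | a B c S' | a b S'; B -> c | b a | S B; S' -> B c S' | epsilon

Directly left-recursive nonterminal: S.
For S: α = {B c}, β = {b a, c, a B c, a b}. Rewrite as S → β S' and S' → α S' | ε.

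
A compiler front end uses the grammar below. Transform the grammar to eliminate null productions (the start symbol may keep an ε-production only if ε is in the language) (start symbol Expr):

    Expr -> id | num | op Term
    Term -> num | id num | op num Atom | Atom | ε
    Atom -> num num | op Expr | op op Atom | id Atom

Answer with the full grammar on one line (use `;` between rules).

Expr -> id | num | op Term | op; Term -> num | id num | op num Atom | Atom; Atom -> num num | op Expr | op op Atom | id Atom

Nullable set = {Term}.
ε ∉ L(G), so no ε-production is kept.
Expand every rule over subsets of its nullable positions: Expr → op Term gives op Term | op.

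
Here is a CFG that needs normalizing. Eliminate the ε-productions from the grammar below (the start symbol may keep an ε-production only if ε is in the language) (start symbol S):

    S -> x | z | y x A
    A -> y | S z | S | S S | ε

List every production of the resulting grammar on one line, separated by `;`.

Nullable nonterminals: {A}.
ε ∉ L(G), so no ε-production is kept.
Expand every rule over subsets of its nullable positions: S → y x A gives y x A | y x.

S -> x | z | y x A | y x; A -> y | S z | S | S S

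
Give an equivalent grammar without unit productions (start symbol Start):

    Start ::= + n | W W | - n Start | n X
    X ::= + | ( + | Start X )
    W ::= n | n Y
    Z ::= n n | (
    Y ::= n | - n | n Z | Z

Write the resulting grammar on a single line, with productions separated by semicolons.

Start ::= + n | W W | - n Start | n X; X ::= + | ( + | Start X ); W ::= n | n Y; Z ::= n n | (; Y ::= n n | ( | n | - n | n Z

Unit pairs: Y ⇒* {Z}.
For each unit pair (A, B), copy every non-unit production of B to A, then drop all unit productions.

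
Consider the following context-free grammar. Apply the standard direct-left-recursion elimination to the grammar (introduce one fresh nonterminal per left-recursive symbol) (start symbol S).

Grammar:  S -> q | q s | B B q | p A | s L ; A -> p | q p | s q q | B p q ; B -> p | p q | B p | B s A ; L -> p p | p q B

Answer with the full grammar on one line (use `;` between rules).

S -> q | q s | B B q | p A | s L; A -> p | q p | s q q | B p q; B -> p B' | p q B'; L -> p p | p q B; B' -> p B' | s A B' | ε

Left recursion appears on B.
For B: α = {p, s A}, β = {p, p q}. Rewrite as B → β B' and B' → α B' | ε.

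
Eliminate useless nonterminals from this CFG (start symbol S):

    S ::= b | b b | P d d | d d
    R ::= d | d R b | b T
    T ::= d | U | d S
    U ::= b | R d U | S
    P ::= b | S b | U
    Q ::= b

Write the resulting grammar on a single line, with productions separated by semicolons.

Generating nonterminals: {P, Q, R, S, T, U}.
Reachable from S after that: {P, R, S, T, U}.
Removed useless symbols: {Q} and every production mentioning them.

S ::= b | b b | P d d | d d; R ::= d | d R b | b T; T ::= d | U | d S; U ::= b | R d U | S; P ::= b | S b | U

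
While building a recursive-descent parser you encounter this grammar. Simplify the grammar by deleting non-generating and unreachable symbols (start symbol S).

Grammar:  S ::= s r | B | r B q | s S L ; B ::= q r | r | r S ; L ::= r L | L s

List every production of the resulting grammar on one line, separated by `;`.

Generating nonterminals: {B, S}.
Reachable from S after that: {B, S}.
Removed useless symbols: {L} and every production mentioning them.

S ::= s r | B | r B q; B ::= q r | r | r S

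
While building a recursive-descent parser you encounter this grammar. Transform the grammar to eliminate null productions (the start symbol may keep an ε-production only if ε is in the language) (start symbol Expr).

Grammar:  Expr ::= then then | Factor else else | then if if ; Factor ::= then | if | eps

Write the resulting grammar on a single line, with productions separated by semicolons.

Expr ::= then then | Factor else else | else else | then if if; Factor ::= then | if

Nullable nonterminals: {Factor}.
ε ∉ L(G), so no ε-production is kept.
Add the nullable-subset variants: Expr → Factor else else gives Factor else else | else else.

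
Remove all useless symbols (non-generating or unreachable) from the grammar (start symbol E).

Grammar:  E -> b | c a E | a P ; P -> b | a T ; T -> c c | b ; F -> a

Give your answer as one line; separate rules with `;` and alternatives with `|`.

E -> b | c a E | a P; P -> b | a T; T -> c c | b

Generating nonterminals: {E, F, P, T}.
Reachable from E after that: {E, P, T}.
Removed useless symbols: {F} and every production mentioning them.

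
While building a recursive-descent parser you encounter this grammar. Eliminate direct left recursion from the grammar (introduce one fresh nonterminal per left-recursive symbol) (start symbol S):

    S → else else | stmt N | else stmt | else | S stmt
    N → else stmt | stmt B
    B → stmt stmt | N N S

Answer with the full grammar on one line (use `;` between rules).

S → else else S' | stmt N S' | else stmt S' | else S'; N → else stmt | stmt B; B → stmt stmt | N N S; S' → stmt S' | eps

Directly left-recursive nonterminal: S.
For S: α = {stmt}, β = {else else, stmt N, else stmt, else}. Rewrite as S → β S' and S' → α S' | ε.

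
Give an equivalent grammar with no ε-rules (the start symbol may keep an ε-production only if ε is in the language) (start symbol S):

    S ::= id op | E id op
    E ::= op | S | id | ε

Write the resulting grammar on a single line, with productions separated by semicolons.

S ::= id op | E id op; E ::= op | S | id

The nullable symbols are {E}.
ε ∉ L(G), so no ε-production is kept.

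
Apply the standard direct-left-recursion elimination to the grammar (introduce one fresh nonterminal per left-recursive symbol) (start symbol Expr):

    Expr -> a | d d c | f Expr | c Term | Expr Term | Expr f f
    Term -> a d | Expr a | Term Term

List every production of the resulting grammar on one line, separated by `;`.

Left recursion appears on Expr, Term.
For Expr: α = {Term, f f}, β = {a, d d c, f Expr, c Term}. Rewrite as Expr → β Expr1 and Expr1 → α Expr1 | ε.
For Term: α = {Term}, β = {a d, Expr a}. Rewrite as Term → β Term1 and Term1 → α Term1 | ε.

Expr -> a Expr1 | d d c Expr1 | f Expr Expr1 | c Term Expr1; Term -> a d Term1 | Expr a Term1; Expr1 -> Term Expr1 | f f Expr1 | ε; Term1 -> Term Term1 | ε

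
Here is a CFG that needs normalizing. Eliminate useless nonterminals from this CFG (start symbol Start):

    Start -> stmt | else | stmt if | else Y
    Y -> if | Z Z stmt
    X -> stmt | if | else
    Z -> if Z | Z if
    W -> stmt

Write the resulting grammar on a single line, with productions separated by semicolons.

Generating nonterminals: {Start, W, X, Y}.
Reachable from Start after that: {Start, Y}.
Removed useless symbols: {W, X, Z} and every production mentioning them.

Start -> stmt | else | stmt if | else Y; Y -> if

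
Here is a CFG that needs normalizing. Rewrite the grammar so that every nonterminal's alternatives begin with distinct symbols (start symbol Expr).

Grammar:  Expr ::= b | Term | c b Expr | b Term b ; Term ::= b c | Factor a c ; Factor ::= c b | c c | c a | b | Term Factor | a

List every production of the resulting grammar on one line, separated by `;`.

Expr ::= Term | c b Expr | b Expr1; Term ::= b c | Factor a c; Factor ::= b | Term Factor | a | c Factor1; Expr1 ::= ε | Term b; Factor1 ::= b | c | a

Expr has alternatives sharing prefix 'b': factor to Expr → b Expr1 with Expr1 → ε | Term b.
Factor has alternatives sharing prefix 'c': factor to Factor → c Factor1 with Factor1 → b | c | a.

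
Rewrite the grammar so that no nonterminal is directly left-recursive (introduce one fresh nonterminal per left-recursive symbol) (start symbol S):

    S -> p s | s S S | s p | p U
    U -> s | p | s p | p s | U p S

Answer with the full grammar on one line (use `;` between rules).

S -> p s | s S S | s p | p U; U -> s U' | p U' | s p U' | p s U'; U' -> p S U' | epsilon

Left recursion appears on U.
For U: α = {p S}, β = {s, p, s p, p s}. Rewrite as U → β U' and U' → α U' | ε.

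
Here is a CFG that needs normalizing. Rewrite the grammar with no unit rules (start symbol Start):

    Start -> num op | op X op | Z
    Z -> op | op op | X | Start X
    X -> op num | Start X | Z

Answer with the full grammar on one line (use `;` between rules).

Unit pairs: Start ⇒* {X, Z}; X ⇒* {Z}; Z ⇒* {X}.
For every A with A ⇒* B via unit rules, add B's non-unit alternatives to A; then delete every rule of the form X → Y.

Start -> op | op op | Start X | num op | op X op | op num; Z -> op | op op | Start X | op num; X -> op | op op | Start X | op num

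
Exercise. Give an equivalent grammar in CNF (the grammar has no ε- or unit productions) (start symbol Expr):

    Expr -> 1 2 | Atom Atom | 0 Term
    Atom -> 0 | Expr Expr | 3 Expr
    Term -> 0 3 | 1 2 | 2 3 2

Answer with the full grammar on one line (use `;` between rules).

Expr -> X1 X2 | Atom Atom | X3 Term; Atom -> 0 | Expr Expr | X4 Expr; Term -> X3 X4 | X1 X2 | X2 Y1; X1 -> 1; X2 -> 2; X3 -> 0; X4 -> 3; Y1 -> X4 X2

Introduce a nonterminal for each terminal appearing in a rule of length ≥ 2: X1 → 1, X2 → 2, X3 → 0, X4 → 3.
Binarize each right-hand side of length ≥ 3 by chaining fresh nonterminals (Y1, Y2, …): affected rules were Term → X2 X4 X2.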